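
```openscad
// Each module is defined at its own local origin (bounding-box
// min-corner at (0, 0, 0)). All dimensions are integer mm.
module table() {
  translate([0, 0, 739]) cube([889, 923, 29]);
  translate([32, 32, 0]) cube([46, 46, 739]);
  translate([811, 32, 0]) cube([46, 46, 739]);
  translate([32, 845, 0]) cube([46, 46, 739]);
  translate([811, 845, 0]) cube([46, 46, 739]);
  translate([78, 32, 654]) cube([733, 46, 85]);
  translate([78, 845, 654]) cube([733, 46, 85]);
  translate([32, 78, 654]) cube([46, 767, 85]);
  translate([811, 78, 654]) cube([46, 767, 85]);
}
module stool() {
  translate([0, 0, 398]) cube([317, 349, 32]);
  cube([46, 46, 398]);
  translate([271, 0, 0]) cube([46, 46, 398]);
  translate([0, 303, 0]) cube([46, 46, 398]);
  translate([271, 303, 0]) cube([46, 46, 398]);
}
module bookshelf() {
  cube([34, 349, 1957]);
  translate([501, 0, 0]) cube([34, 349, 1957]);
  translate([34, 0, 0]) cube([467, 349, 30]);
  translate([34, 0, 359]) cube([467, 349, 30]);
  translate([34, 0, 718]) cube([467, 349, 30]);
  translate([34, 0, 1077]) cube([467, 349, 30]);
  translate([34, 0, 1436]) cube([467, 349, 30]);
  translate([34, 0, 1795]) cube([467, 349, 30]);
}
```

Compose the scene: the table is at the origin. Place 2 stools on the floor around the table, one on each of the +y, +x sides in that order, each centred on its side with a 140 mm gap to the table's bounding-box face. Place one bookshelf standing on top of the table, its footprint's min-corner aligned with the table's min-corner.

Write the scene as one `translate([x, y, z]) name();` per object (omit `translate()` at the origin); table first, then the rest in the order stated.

table();
translate([286, 1063, 0]) stool();
translate([1029, 287, 0]) stool();
translate([0, 0, 768]) bookshelf();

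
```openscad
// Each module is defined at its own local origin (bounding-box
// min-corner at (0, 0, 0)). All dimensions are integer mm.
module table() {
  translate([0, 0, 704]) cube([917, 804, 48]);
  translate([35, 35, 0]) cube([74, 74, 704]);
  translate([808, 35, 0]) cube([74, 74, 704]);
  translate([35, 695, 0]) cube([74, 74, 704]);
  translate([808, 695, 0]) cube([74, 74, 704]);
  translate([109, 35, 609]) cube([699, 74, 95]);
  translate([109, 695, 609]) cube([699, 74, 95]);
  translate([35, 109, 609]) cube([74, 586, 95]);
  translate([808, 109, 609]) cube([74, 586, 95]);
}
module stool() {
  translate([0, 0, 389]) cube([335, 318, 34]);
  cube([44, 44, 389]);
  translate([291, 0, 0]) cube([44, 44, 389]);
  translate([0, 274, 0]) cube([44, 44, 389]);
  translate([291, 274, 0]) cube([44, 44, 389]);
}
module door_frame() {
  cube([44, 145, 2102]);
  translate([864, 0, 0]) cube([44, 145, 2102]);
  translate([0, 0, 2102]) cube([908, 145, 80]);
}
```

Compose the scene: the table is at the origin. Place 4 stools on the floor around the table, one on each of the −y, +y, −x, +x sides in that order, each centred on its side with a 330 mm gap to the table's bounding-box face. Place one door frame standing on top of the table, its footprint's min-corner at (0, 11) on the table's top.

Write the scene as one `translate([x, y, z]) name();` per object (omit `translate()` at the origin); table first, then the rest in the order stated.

table();
translate([291, -648, 0]) stool();
translate([291, 1134, 0]) stool();
translate([-665, 243, 0]) stool();
translate([1247, 243, 0]) stool();
translate([0, 11, 752]) door_frame();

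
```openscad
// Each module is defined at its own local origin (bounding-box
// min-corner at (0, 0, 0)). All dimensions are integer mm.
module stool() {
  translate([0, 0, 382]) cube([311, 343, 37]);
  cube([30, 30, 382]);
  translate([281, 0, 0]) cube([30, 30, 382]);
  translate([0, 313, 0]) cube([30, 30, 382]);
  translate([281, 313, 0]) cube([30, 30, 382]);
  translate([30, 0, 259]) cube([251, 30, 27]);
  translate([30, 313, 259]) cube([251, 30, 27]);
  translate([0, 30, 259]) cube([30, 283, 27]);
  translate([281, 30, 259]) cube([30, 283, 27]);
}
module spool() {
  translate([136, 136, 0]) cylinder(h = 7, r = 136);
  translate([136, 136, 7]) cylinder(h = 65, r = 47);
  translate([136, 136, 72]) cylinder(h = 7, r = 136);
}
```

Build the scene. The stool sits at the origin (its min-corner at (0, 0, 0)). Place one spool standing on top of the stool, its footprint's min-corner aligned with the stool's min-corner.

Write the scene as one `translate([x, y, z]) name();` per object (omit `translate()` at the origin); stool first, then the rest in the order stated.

stool();
translate([0, 0, 419]) spool();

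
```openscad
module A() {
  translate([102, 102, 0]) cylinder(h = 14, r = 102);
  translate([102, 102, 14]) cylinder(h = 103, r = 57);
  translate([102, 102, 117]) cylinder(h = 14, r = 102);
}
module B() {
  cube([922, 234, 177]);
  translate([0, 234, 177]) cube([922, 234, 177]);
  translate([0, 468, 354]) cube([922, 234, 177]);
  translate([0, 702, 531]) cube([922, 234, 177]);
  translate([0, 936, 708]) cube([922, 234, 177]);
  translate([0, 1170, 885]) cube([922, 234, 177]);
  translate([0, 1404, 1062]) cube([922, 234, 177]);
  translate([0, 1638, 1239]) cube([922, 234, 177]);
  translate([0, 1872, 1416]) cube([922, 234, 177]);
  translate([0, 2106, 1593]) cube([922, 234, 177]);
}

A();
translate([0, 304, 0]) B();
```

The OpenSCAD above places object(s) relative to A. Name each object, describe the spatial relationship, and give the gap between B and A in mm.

The staircase's nearest face is 100 mm from the spool's +y face.

A is a spool. B is a staircase. The staircase is on the floor beside the spool on its +y side. The gap between the staircase and the spool is 100 mm.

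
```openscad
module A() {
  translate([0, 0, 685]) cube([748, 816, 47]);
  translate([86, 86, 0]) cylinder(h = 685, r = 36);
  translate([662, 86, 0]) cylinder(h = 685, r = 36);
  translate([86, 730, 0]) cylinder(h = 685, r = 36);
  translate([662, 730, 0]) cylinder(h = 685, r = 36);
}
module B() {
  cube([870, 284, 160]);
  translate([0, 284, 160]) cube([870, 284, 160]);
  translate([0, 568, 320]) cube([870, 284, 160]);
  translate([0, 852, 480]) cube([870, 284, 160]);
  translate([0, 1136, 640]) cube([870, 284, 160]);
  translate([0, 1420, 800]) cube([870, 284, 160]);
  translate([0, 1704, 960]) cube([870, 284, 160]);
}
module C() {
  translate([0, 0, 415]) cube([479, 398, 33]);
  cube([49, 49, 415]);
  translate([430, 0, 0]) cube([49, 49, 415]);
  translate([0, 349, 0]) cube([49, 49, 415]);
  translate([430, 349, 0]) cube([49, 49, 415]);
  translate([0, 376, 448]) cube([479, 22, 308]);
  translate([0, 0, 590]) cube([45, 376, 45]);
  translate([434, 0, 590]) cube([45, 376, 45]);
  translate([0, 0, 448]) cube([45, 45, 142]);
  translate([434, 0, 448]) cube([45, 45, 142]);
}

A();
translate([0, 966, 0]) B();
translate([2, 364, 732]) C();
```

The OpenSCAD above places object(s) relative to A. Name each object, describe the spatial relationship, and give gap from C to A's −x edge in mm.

A is a table. B is a staircase. C is a chair. The staircase is on the floor beside the table on its +y side. The chair is on top of the table. The gap from the chair to the table's −x edge is 2 mm.

The chair's min-x is at 2; the table's min-x is 0; gap = 2 mm.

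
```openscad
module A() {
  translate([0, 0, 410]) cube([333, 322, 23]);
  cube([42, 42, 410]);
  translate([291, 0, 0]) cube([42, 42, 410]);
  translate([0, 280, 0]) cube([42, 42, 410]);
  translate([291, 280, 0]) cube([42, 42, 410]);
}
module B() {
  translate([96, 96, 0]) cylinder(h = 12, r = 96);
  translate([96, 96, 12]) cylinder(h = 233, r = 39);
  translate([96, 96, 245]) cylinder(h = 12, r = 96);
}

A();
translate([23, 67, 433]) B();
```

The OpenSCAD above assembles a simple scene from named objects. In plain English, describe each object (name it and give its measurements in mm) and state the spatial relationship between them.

A is a four-legged stool. The seat is 333×322 mm, 23 mm thick, top at z = 433 mm. It stands on four square legs, each 42×42 mm in cross-section, from z = 0 to the seat underside, each flush with a corner of the seat.

B is a spool: two coaxial disc flanges of radius 96 mm and thickness 12 mm, joined by a core cylinder of radius 39 mm and height 233 mm. The lower flange rests on z = 0 and the three cylinders share a vertical axis.

The spool is on top of the stool.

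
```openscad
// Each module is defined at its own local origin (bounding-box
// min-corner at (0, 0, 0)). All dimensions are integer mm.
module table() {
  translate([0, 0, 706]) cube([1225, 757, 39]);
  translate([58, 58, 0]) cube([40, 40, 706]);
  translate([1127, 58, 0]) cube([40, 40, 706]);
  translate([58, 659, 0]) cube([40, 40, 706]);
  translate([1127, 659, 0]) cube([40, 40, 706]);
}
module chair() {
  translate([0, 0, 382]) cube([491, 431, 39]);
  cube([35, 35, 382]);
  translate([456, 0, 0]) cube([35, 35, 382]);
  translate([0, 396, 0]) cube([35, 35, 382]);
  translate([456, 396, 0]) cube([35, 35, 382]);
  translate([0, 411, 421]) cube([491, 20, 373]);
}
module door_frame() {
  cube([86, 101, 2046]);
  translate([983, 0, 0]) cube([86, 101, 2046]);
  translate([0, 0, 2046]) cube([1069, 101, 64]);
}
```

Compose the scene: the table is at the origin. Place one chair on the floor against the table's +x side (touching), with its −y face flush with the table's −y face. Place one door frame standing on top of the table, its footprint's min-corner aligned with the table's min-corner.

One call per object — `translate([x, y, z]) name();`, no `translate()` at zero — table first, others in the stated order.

table();
translate([1225, 0, 0]) chair();
translate([0, 0, 745]) door_frame();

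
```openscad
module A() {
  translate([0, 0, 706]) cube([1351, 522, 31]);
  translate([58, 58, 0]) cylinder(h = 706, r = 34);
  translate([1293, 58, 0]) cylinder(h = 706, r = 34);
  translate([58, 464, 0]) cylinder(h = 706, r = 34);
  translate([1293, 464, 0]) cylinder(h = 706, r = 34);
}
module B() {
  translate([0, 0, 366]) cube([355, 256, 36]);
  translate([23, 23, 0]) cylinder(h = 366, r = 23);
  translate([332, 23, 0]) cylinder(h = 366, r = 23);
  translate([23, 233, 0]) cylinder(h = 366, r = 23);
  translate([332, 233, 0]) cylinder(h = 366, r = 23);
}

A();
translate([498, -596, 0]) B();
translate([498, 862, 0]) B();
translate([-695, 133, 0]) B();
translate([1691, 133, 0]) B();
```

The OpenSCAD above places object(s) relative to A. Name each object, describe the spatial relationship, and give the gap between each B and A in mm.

A is a table. B is a stool. Four stools sit around the table at the −y, +y, −x, +x sides. The gap between each stool and the table is 340 mm.

Each stool's nearest face is 340 mm from the table's bounding box.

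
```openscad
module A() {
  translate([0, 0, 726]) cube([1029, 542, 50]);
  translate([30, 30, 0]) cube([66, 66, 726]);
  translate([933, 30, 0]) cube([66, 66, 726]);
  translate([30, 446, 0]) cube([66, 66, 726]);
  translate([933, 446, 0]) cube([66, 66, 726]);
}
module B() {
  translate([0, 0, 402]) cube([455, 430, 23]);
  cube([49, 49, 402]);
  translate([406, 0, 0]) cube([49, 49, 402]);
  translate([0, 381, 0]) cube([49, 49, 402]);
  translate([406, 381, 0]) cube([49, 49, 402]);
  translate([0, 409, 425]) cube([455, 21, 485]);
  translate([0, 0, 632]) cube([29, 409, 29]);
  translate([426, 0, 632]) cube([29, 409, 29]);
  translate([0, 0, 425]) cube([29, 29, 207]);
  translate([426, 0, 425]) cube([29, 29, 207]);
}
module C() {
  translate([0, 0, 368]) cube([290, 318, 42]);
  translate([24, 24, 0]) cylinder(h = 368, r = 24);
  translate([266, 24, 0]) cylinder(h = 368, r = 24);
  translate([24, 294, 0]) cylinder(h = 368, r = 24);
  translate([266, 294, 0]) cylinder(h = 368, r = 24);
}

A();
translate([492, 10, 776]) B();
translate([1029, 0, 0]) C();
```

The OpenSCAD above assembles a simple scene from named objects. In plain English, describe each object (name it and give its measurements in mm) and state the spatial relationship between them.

A is a table: top 1029 mm (x) × 542 mm (y), 50 mm thick, upper face at z = 776 mm, on four 66×66 mm square legs, each inset 30 mm from the nearest pair of top edges, running from z = 0 to the bottom of the top.

B is a chair. The seat is a 455×430×23 mm slab with its top at z = 425 mm, on four 49×49 mm corner legs (flush with the seat edges, standing on z = 0). A flat backrest 21 mm thick, 485 mm tall, spans the full seat width and rises from the seat top along its +y edge, rear face flush with the rear of the seat. Two armrests of 29×29 mm section run along each side from the seat's front edge to the front of the backrest, top faces 236 mm above the seat top and outer faces flush with the seat's x-edges; a 29×29 mm post under the front of each armrest stands on the seat at the front corner.

C is a simple wooden stool: a rectangular seat 290 mm (x) by 318 mm (y), 42 mm thick, top face at z = 410 mm, on four round legs, each 48 mm in diameter. The legs rest on z = 0, each leg's axis is inset half a diameter from the nearest pair of seat edges (so the leg's bounding box is flush with the corner).

The chair is on top of the table. The stool is against the table's +x side, with their −y faces flush.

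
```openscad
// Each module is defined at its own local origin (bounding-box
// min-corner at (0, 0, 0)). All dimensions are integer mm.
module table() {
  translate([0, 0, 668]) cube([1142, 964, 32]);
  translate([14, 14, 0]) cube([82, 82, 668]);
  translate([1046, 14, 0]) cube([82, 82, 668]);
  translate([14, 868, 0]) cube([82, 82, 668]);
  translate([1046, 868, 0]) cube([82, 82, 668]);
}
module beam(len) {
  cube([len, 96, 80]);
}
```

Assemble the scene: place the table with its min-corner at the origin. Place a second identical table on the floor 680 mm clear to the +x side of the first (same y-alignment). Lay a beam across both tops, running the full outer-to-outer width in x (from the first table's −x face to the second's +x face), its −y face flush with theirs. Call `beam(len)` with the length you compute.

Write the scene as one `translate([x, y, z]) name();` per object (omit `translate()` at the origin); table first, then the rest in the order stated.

table();
translate([1822, 0, 0]) table();
translate([0, 0, 700]) beam(2964);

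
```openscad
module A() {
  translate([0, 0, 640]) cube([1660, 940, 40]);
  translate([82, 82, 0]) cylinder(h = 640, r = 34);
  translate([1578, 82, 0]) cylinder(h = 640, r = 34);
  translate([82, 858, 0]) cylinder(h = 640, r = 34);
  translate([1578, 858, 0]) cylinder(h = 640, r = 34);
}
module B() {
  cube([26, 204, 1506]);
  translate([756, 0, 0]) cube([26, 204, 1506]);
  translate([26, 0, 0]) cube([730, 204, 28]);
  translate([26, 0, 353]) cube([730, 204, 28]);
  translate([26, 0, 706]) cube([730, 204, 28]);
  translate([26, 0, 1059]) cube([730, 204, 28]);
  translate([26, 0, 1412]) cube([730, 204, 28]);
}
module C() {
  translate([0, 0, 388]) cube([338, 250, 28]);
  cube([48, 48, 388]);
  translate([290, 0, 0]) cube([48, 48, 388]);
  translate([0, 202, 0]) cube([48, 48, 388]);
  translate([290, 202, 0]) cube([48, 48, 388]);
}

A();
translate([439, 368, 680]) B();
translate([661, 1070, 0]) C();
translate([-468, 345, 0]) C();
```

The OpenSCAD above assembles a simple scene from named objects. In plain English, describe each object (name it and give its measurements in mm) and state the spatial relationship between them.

A is a rectangular dining table. The top is 1660×940×40 mm with its upper surface at z = 680 mm. It stands on four round legs of 68 mm diameter, each leg's bounding box inset 48 mm from the nearest pair of top edges, running from the floor to the underside of the top.

B is a bookshelf 782 mm wide overall, 204 mm deep and 1506 mm tall. The two sides are 26 mm thick vertical panels. 5 horizontal shelves of 28 mm thickness span between the inner faces of the sides; the lowest shelf sits on the floor and shelves are stacked with a clear vertical gap of 325 mm between each pair.

C is a simple wooden stool: a rectangular seat 338 mm (x) by 250 mm (y), 28 mm thick, top face at z = 416 mm, on four square legs, each 48×48 mm in cross-section. The legs rest on z = 0, each flush with a corner of the seat.

The bookshelf is on top of the table, centred. Two stools sit around the table at the +y, −x sides.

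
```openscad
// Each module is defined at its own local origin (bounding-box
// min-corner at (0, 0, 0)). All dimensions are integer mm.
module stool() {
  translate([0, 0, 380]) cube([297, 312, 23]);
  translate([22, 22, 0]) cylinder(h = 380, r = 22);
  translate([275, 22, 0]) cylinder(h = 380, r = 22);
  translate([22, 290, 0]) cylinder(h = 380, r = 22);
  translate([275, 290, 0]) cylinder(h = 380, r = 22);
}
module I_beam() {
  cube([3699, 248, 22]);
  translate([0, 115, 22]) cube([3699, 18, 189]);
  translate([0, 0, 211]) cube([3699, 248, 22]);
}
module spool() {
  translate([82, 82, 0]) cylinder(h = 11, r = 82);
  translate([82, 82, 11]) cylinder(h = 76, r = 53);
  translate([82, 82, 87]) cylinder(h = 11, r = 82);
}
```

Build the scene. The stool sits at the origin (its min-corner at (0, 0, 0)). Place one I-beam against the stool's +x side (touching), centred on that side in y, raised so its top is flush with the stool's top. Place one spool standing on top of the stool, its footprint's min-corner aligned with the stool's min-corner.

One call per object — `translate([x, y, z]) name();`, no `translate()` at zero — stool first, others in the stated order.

stool();
translate([297, 32, 170]) I_beam();
translate([0, 0, 403]) spool();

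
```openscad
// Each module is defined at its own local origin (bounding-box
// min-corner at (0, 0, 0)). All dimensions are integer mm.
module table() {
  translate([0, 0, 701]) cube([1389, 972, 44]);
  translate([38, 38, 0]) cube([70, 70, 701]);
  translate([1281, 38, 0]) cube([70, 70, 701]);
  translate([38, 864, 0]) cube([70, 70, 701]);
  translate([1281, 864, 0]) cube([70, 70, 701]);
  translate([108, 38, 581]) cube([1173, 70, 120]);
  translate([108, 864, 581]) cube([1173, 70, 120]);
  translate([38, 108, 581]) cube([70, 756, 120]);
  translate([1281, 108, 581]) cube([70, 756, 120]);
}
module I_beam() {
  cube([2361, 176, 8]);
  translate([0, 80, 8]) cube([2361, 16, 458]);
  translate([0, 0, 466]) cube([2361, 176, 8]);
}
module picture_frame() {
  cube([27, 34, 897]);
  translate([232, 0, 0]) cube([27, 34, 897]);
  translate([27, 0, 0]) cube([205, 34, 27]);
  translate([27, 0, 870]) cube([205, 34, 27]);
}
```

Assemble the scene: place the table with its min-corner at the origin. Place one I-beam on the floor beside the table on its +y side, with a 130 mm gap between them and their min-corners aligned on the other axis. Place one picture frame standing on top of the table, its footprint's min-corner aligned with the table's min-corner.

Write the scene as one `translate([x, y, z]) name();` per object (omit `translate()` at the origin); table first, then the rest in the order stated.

table();
translate([0, 1102, 0]) I_beam();
translate([0, 0, 745]) picture_frame();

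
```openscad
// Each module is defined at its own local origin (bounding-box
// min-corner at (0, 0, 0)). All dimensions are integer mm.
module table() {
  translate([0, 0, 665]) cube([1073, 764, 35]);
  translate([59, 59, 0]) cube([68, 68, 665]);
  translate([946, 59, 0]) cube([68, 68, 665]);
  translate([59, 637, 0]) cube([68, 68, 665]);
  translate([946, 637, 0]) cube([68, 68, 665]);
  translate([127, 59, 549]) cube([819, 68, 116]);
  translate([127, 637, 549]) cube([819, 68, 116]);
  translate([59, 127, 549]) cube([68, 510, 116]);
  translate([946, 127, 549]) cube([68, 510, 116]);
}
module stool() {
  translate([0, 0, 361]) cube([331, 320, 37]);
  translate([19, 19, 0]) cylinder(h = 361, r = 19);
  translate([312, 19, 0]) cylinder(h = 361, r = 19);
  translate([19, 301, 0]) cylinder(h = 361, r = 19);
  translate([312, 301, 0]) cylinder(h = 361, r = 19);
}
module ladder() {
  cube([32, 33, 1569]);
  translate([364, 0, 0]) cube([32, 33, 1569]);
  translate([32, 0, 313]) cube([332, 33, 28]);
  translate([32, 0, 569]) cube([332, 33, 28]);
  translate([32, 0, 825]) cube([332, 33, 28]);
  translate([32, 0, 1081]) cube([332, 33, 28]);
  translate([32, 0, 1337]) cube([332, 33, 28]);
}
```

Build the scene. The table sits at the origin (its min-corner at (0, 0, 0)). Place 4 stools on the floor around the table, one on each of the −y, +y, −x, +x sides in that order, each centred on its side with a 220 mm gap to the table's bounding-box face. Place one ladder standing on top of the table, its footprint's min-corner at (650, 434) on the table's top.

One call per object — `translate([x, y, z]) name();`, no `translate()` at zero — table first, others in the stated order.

table();
translate([371, -540, 0]) stool();
translate([371, 984, 0]) stool();
translate([-551, 222, 0]) stool();
translate([1293, 222, 0]) stool();
translate([650, 434, 700]) ladder();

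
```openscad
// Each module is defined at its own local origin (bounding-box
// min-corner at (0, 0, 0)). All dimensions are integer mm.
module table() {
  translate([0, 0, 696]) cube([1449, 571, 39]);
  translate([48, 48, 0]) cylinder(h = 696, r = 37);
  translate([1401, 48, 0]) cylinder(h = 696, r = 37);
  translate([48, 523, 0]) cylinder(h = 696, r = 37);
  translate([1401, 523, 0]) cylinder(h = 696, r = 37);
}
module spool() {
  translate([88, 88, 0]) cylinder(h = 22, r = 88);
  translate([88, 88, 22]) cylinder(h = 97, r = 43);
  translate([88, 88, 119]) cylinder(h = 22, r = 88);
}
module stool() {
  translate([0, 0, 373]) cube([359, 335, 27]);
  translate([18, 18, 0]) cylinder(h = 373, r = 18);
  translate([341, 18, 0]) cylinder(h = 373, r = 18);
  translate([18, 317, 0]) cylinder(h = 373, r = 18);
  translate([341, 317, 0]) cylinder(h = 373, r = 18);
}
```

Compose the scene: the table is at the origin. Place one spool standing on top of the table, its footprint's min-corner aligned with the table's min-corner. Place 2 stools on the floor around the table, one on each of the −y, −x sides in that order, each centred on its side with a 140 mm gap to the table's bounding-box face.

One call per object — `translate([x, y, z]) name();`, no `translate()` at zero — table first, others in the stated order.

table();
translate([0, 0, 735]) spool();
translate([545, -475, 0]) stool();
translate([-499, 118, 0]) stool();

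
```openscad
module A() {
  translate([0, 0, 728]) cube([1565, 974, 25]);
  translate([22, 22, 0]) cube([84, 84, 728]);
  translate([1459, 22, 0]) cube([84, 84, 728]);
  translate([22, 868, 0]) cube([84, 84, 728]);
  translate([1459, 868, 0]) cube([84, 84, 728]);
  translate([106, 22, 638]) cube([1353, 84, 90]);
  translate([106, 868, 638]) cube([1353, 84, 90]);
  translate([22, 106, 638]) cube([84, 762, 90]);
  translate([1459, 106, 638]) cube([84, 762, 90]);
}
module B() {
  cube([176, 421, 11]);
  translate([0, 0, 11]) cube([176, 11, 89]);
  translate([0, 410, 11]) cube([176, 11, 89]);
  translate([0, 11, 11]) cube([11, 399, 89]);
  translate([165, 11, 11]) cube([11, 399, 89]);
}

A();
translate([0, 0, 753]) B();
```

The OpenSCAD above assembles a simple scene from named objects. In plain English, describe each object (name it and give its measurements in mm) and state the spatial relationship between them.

A is a rectangular dining table. The top is 1565×974×25 mm with its upper surface at z = 753 mm. It stands on four 84×84 mm square legs, each inset 22 mm from the nearest pair of top edges, running from the floor to the underside of the top. Four apron rails, 84 mm thick and 90 mm tall, run between adjacent legs with their top edges flush with the underside of the top and their outer faces flush with the legs' outer faces.

B is an open-topped rectangular box: outside dimensions 176×421×100 mm, with a uniform wall and base thickness of 11 mm. The base is a full 176×421 slab on the floor; four walls sit on top of the base. The front and back walls (the −y and +y sides) span the full width; the two side walls fit between them.

The open box is on top of the table.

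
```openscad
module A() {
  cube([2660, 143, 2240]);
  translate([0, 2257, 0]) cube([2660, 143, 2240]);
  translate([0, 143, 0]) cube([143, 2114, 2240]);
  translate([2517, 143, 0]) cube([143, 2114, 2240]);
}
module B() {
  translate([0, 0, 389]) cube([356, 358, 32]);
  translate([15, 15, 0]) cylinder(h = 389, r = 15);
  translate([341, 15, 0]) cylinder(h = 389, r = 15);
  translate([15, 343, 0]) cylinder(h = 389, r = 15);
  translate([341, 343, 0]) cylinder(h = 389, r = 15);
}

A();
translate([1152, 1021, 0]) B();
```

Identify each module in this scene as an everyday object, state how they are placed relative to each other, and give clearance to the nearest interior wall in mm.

Clearances: x = 1009, y = 878; minimum 878 mm.

A is a house frame. B is a stool. The stool sits inside the house frame, centred. The clearance to the nearest interior wall is 878 mm.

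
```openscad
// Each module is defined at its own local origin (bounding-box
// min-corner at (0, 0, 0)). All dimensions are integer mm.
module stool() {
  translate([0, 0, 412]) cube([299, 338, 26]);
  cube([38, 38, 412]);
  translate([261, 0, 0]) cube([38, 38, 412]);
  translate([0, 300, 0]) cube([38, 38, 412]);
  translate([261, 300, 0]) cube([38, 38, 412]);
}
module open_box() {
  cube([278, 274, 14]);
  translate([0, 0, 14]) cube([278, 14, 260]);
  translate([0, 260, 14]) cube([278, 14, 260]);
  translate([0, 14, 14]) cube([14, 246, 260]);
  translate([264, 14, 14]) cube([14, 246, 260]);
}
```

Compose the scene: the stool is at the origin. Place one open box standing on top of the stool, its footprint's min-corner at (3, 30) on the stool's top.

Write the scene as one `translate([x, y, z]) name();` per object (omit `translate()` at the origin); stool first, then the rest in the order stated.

stool();
translate([3, 30, 438]) open_box();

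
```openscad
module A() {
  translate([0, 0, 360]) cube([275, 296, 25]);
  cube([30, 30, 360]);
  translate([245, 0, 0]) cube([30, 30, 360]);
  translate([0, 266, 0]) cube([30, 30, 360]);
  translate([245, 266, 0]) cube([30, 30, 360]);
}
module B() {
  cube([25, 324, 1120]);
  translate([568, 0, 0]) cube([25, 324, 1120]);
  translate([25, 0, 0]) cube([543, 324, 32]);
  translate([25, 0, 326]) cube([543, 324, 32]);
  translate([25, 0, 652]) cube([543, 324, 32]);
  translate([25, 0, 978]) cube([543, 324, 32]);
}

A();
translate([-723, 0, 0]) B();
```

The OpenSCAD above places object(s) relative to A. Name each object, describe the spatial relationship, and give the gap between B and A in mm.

A is a stool. B is a bookshelf. The bookshelf is on the floor beside the stool on its −x side. The gap between the bookshelf and the stool is 130 mm.

The bookshelf's nearest face is 130 mm from the stool's −x face.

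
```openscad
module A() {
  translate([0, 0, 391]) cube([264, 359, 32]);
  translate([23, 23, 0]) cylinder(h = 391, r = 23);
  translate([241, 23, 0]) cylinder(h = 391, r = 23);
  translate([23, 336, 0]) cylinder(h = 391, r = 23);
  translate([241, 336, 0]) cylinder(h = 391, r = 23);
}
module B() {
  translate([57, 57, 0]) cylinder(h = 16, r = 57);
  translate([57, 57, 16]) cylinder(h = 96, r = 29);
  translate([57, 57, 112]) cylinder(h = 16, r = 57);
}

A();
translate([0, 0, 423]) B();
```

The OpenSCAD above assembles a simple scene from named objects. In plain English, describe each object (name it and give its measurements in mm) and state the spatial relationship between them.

A is a four-legged stool. The seat is a 264×359×32 mm slab whose top surface is at z = 423 mm; four round legs, each 46 mm in diameter, run from the floor (z = 0) to the underside of the seat, each leg's axis is inset half a diameter from the nearest pair of seat edges (so the leg's bounding box is flush with the corner).

B is a spool: two coaxial disc flanges of radius 57 mm and thickness 16 mm, joined by a core cylinder of radius 29 mm and height 96 mm. The lower flange rests on z = 0 and the three cylinders share a vertical axis.

The spool is on top of the stool.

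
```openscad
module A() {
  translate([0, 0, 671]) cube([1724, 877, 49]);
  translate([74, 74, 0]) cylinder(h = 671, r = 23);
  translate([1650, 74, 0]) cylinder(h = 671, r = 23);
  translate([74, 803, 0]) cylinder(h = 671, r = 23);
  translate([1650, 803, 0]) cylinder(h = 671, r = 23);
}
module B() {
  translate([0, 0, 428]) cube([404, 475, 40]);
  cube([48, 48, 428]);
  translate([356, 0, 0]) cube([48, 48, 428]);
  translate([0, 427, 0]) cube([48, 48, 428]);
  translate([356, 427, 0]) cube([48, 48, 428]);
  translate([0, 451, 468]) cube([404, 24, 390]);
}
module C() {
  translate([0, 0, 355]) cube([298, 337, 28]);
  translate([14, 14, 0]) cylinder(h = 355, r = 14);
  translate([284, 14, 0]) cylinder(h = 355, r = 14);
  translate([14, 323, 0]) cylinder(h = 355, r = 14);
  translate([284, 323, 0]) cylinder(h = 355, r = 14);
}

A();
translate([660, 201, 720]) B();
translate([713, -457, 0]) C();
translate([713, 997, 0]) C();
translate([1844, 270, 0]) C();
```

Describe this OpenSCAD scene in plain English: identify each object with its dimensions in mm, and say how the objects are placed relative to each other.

A is a table: top 1724 mm (x) × 877 mm (y), 49 mm thick, upper face at z = 720 mm, on four round legs of 46 mm diameter, each leg's bounding box inset 51 mm from the nearest pair of top edges, running from z = 0 to the bottom of the top.

B is a chair: 404×475 mm seat, 40 mm thick, top at z = 468 mm, on four 48 mm square corner legs flush with the seat edges. A 24 mm thick backrest slab spans the full seat width, extending 390 mm above the seat top, its back face flush with the seat's +y edge.

C is a simple wooden stool: a rectangular seat 298 mm (x) by 337 mm (y), 28 mm thick, top face at z = 383 mm, on four round legs, each 28 mm in diameter. The legs rest on z = 0, each leg's axis is inset half a diameter from the nearest pair of seat edges (so the leg's bounding box is flush with the corner).

The chair is on top of the table, centred. Three stools sit around the table at the −y, +y, +x sides.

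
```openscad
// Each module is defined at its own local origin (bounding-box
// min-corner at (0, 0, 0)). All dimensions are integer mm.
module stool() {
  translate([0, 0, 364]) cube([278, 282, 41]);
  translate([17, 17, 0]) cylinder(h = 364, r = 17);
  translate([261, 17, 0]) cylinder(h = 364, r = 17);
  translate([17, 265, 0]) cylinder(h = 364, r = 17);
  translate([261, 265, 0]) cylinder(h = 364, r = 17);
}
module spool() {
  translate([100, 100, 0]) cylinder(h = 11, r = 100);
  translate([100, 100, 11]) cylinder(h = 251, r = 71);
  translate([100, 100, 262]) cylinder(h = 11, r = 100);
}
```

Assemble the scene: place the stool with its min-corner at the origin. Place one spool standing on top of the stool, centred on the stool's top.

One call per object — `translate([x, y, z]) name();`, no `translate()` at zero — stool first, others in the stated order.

stool();
translate([39, 41, 405]) spool();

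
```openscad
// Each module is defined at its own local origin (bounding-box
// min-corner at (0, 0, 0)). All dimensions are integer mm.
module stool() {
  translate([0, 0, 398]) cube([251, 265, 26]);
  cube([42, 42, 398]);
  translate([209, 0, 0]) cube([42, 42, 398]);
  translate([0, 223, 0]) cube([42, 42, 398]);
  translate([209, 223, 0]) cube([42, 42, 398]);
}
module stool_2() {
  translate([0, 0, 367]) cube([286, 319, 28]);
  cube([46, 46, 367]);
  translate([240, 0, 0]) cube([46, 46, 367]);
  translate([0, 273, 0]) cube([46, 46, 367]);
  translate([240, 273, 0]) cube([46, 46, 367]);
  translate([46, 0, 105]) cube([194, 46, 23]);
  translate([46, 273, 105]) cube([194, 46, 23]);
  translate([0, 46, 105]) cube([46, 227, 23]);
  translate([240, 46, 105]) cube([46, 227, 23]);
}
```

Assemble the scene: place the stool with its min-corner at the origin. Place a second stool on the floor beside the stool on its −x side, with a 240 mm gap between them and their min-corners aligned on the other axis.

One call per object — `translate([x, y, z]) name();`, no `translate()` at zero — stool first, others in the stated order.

stool();
translate([-526, 0, 0]) stool_2();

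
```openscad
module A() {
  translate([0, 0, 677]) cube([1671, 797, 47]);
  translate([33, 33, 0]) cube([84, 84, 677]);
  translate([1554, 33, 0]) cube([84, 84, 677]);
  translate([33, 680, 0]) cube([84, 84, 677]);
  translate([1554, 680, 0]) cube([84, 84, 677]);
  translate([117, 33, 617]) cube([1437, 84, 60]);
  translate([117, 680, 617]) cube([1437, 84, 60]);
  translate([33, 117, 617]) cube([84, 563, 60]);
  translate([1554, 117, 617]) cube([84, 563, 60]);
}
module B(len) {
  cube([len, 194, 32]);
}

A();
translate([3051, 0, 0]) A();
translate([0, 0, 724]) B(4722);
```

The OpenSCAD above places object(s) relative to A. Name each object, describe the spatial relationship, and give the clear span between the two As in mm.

Second table starts at x = 3051; first ends at x = 1671; clear span = 3051 − 1671 = 1380 mm.

A is a table. B is a beam. A beam spans the tops of two tables. The clear span between the two tables is 1380 mm.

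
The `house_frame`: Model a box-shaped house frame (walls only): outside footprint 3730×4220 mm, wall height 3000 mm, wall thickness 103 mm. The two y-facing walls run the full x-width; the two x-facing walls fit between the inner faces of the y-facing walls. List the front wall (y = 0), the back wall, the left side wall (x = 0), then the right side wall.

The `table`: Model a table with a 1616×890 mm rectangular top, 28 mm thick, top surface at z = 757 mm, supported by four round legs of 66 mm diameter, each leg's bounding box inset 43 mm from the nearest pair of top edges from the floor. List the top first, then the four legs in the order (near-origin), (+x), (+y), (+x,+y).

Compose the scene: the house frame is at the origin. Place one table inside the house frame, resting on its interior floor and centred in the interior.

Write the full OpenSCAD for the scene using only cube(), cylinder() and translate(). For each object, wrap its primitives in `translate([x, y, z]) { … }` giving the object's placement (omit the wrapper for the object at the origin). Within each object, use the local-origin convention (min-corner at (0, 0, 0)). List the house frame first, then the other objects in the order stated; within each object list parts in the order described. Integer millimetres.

cube([3730, 103, 3000]);
translate([0, 4117, 0]) cube([3730, 103, 3000]);
translate([0, 103, 0]) cube([103, 4014, 3000]);
translate([3627, 103, 0]) cube([103, 4014, 3000]);
translate([1057, 1665, 0]) {
  translate([0, 0, 729]) cube([1616, 890, 28]);
  translate([76, 76, 0]) cylinder(h = 729, r = 33);
  translate([1540, 76, 0]) cylinder(h = 729, r = 33);
  translate([76, 814, 0]) cylinder(h = 729, r = 33);
  translate([1540, 814, 0]) cylinder(h = 729, r = 33);
}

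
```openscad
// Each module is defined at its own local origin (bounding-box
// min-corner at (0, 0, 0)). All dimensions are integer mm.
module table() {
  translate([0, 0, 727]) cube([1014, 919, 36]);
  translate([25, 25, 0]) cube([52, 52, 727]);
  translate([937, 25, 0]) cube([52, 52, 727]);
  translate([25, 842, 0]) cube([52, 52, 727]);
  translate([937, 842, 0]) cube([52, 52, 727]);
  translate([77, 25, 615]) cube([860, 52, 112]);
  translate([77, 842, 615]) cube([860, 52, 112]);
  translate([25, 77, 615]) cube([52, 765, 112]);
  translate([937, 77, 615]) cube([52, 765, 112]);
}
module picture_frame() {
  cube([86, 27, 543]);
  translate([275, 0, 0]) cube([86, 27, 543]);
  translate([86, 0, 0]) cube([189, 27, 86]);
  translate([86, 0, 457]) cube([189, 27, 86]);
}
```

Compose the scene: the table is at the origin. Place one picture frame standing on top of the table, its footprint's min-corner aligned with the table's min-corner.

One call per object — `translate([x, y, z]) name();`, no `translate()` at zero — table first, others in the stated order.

table();
translate([0, 0, 763]) picture_frame();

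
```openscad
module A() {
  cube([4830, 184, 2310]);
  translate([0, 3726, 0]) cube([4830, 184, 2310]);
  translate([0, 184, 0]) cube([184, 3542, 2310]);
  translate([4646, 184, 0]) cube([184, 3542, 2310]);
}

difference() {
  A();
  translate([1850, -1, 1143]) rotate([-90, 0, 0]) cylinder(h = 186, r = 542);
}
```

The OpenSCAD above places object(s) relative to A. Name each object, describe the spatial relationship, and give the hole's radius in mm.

The subtracted cylinder has r = 542 mm.

A is a house frame. The house frame has a circular hole through its front wall. The hole's radius is 542 mm.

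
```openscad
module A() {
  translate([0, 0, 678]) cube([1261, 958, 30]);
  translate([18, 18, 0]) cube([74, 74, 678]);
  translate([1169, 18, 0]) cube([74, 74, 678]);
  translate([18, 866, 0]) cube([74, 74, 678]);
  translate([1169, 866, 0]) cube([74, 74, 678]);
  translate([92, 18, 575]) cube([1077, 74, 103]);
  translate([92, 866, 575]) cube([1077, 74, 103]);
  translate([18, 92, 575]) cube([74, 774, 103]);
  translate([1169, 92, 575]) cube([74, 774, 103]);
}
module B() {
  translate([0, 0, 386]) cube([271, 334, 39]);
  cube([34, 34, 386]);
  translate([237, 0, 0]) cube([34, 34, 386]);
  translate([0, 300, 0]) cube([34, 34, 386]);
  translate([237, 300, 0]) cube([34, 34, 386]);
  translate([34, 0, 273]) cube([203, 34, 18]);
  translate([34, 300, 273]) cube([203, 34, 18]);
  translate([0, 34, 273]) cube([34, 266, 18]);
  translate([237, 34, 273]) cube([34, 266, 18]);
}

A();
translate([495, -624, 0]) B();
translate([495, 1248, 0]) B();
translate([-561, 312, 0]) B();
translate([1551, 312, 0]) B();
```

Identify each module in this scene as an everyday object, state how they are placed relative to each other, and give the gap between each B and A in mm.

Each stool's nearest face is 290 mm from the table's bounding box.

A is a table. B is a stool. Four stools sit around the table at the −y, +y, −x, +x sides. The gap between each stool and the table is 290 mm.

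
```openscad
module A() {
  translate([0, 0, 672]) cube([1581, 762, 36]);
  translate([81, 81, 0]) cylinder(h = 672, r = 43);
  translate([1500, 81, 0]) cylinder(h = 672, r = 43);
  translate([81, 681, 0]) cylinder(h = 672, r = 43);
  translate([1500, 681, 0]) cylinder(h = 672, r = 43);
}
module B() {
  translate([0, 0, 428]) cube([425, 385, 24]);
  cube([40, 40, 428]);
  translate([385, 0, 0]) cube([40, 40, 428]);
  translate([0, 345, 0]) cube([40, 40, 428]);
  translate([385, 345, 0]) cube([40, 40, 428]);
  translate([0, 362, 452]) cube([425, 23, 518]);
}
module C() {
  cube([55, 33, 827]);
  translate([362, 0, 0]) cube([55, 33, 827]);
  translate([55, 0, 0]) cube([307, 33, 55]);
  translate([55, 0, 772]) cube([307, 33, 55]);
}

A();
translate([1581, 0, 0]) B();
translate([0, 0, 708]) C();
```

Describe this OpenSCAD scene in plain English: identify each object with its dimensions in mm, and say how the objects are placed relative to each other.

A is a table: top 1581 mm (x) × 762 mm (y), 36 mm thick, upper face at z = 708 mm, on four round legs of 86 mm diameter, each leg's bounding box inset 38 mm from the nearest pair of top edges, running from z = 0 to the bottom of the top.

B is a chair: 425×385 mm seat, 24 mm thick, top at z = 452 mm, on four 40 mm square corner legs flush with the seat edges. A 23 mm thick backrest slab spans the full seat width, extending 518 mm above the seat top, its back face flush with the seat's +y edge.

C is a rectangular picture frame lying in the x–z plane (depth along y). The opening is 307 mm wide (x) by 717 mm tall (z), surrounded by a border 55 mm wide on all four sides. The frame is 33 mm deep and is made of two full-height vertical stiles with two horizontal rails fitted between them.

The chair is against the table's +x side, with their −y faces flush. The picture frame is on top of the table.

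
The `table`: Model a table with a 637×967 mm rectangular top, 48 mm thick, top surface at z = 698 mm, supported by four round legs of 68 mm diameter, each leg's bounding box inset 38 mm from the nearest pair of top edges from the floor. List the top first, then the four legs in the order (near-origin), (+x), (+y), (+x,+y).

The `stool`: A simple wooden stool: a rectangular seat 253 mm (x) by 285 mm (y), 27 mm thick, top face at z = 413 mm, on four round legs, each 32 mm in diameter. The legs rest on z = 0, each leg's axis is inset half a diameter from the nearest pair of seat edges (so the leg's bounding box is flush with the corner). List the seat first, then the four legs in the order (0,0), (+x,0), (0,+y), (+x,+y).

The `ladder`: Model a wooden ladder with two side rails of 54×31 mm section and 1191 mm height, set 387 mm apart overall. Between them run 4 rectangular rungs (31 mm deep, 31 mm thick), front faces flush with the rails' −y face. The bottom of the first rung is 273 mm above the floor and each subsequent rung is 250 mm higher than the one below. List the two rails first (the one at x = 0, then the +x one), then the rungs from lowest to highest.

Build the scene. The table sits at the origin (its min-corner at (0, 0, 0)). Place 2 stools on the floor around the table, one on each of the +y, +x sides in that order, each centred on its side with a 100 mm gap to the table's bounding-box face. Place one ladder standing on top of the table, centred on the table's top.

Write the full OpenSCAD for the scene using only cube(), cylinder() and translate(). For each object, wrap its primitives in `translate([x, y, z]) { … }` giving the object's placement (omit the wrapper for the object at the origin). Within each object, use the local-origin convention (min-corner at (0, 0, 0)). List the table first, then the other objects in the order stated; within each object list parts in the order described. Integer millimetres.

translate([0, 0, 650]) cube([637, 967, 48]);
translate([72, 72, 0]) cylinder(h = 650, r = 34);
translate([565, 72, 0]) cylinder(h = 650, r = 34);
translate([72, 895, 0]) cylinder(h = 650, r = 34);
translate([565, 895, 0]) cylinder(h = 650, r = 34);
translate([192, 1067, 0]) {
  translate([0, 0, 386]) cube([253, 285, 27]);
  translate([16, 16, 0]) cylinder(h = 386, r = 16);
  translate([237, 16, 0]) cylinder(h = 386, r = 16);
  translate([16, 269, 0]) cylinder(h = 386, r = 16);
  translate([237, 269, 0]) cylinder(h = 386, r = 16);
}
translate([737, 341, 0]) {
  translate([0, 0, 386]) cube([253, 285, 27]);
  translate([16, 16, 0]) cylinder(h = 386, r = 16);
  translate([237, 16, 0]) cylinder(h = 386, r = 16);
  translate([16, 269, 0]) cylinder(h = 386, r = 16);
  translate([237, 269, 0]) cylinder(h = 386, r = 16);
}
translate([125, 468, 698]) {
  cube([54, 31, 1191]);
  translate([333, 0, 0]) cube([54, 31, 1191]);
  translate([54, 0, 273]) cube([279, 31, 31]);
  translate([54, 0, 523]) cube([279, 31, 31]);
  translate([54, 0, 773]) cube([279, 31, 31]);
  translate([54, 0, 1023]) cube([279, 31, 31]);
}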